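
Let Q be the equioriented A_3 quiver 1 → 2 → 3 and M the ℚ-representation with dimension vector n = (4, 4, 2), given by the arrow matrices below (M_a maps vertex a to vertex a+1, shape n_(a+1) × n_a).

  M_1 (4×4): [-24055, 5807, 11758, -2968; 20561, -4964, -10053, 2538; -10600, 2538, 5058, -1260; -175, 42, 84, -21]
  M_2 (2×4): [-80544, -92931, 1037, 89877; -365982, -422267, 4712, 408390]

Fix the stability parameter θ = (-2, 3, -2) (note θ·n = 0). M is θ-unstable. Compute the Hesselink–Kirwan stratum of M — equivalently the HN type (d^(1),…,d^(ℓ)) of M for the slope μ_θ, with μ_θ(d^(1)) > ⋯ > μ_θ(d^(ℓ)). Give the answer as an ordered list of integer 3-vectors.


Interval decomposition of M: I[1,1], I[1,2], I[1,3]^2, I[2,2].
HN type (ℓ=3): μ^(1)=3; μ^(2)=1/2; μ^(3)=-2

((0, 2, 0); (0, 2, 2); (4, 0, 0))


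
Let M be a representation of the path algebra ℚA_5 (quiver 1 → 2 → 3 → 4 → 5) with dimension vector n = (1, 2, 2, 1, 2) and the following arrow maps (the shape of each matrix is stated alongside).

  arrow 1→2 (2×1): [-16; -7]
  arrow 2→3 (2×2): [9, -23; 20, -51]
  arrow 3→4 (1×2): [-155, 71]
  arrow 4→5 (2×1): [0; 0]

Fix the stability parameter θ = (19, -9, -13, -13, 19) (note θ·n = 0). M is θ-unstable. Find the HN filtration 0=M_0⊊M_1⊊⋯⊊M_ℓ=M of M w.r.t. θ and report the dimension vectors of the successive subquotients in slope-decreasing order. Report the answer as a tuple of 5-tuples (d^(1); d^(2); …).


Barcode: M ≅ I[1,4], I[2,3], I[5,5]^2. HN layers by μ_θ (3 steps, strictly decreasing):
  μ^(1)=19; μ^(2)=-4; μ^(3)=-11

((0, 0, 0, 0, 2); (1, 1, 1, 1, 0); (0, 1, 1, 0, 0))


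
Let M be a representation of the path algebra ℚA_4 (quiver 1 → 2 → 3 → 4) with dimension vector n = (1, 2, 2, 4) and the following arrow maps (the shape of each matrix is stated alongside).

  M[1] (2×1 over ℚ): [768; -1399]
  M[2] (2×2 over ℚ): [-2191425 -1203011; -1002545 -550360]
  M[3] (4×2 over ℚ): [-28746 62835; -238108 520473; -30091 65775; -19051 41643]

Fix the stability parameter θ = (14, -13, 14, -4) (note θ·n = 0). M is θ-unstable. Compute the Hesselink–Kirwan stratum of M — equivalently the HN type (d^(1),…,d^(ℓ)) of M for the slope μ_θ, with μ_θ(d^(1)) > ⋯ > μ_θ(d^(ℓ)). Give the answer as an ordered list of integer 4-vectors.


Via rank(M_{q-1}∘⋯∘M_p): M ≅ I[1,4], I[2,4], I[4,4]^2.
μ_θ-semistable layers: μ^(1)=5; μ^(2)=1/2; μ^(3)=-4; μ^(4)=-13

((0, 0, 2, 2); (1, 1, 0, 0); (0, 0, 0, 2); (0, 1, 0, 0))


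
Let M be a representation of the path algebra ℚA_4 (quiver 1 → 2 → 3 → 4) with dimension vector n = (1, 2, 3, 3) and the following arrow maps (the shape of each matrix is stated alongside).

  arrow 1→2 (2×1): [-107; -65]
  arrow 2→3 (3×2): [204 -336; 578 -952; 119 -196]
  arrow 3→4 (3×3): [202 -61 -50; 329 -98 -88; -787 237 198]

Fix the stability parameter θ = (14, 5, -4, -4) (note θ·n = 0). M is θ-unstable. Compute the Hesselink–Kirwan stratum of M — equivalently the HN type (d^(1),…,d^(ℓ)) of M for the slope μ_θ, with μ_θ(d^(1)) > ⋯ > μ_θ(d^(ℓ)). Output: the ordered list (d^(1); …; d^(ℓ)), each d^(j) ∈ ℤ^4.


Via rank(M_{q-1}∘⋯∘M_p): M ≅ I[1,3], I[2,2], I[3,4]^2, I[4,4].
μ_θ-semistable layers: μ^(1)=5; μ^(2)=-4

((1, 2, 1, 0); (0, 0, 2, 3))


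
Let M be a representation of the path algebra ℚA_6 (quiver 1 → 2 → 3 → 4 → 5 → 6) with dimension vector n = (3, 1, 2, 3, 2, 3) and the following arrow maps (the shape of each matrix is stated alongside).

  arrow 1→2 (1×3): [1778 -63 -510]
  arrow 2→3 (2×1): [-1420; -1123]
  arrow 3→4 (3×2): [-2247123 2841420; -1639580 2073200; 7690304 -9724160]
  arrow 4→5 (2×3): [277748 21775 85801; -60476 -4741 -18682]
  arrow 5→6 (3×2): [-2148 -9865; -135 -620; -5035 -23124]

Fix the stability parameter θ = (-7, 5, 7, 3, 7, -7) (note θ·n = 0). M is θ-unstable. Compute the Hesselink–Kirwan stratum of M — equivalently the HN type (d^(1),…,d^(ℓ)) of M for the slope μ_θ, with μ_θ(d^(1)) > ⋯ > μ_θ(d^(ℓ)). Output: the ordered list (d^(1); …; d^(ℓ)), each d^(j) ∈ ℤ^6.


Barcode: M ≅ I[1,1]^2, I[1,3], I[3,4], I[4,6]^2, I[6,6]. HN layers by μ_θ (4 steps, strictly decreasing):
  μ^(1)=7; μ^(2)=5; μ^(3)=1; μ^(4)=-7

((0, 0, 1, 0, 0, 0); (0, 1, 1, 1, 0, 0); (0, 0, 0, 2, 2, 2); (3, 0, 0, 0, 0, 1))


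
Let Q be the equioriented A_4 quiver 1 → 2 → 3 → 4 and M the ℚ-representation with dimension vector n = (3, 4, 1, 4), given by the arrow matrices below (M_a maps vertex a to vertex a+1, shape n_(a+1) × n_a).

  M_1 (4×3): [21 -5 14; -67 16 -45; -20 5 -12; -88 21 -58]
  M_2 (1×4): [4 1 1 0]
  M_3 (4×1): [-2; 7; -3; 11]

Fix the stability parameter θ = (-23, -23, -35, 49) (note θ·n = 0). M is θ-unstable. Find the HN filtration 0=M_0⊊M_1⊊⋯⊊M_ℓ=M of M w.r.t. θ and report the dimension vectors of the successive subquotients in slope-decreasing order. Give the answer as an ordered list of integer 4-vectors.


Interval decomposition of M: I[1,2]^2, I[1,4], I[2,2], I[4,4]^3.
HN type (ℓ=3): μ^(1)=49; μ^(2)=-23; μ^(3)=-27

((0, 0, 0, 4); (2, 3, 0, 0); (1, 1, 1, 0))


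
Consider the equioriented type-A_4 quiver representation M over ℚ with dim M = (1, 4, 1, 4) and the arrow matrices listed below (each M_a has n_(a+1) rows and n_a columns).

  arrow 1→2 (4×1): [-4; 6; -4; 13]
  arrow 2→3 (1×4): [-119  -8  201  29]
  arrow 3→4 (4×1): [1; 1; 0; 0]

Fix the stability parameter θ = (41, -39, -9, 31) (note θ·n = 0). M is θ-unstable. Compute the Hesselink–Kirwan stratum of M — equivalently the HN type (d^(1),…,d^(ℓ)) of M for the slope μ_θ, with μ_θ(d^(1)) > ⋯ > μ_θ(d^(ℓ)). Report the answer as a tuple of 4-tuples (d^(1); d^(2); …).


Via rank(M_{q-1}∘⋯∘M_p): M ≅ I[1,4], I[2,2]^3, I[4,4]^3.
μ_θ-semistable layers: μ^(1)=31; μ^(2)=-7/3; μ^(3)=-39

((0, 0, 0, 4); (1, 1, 1, 0); (0, 3, 0, 0))


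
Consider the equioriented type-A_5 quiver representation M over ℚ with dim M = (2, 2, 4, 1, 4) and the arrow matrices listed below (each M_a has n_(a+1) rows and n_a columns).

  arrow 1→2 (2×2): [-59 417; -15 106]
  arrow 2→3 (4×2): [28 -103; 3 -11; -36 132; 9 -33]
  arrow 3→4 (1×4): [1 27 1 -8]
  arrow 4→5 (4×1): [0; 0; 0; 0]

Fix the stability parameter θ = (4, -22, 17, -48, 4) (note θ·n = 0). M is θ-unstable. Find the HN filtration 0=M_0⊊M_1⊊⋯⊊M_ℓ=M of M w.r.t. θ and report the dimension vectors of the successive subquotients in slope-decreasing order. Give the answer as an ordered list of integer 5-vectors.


Barcode: M ≅ I[1,3], I[1,4], I[3,3]^2, I[5,5]^4. HN layers by μ_θ (4 steps, strictly decreasing):
  μ^(1)=17; μ^(2)=4; μ^(3)=-9; μ^(4)=-49/4

((0, 0, 3, 0, 0); (0, 0, 0, 0, 4); (1, 1, 0, 0, 0); (1, 1, 1, 1, 0))


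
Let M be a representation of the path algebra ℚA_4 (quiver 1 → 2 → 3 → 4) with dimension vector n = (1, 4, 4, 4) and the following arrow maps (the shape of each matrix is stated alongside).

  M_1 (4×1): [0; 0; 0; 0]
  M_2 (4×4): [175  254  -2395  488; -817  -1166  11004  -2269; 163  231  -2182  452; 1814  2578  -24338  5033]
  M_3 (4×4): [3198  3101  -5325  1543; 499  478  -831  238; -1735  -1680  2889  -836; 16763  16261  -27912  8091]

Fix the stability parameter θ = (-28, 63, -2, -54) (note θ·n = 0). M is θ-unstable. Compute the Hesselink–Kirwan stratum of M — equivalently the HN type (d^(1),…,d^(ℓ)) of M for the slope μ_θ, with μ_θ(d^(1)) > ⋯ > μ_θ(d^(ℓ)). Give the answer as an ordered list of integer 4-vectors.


Barcode: M ≅ I[1,1], I[2,3]^2, I[2,4]^2, I[4,4]^2. HN layers by μ_θ (4 steps, strictly decreasing):
  μ^(1)=61/2; μ^(2)=7/3; μ^(3)=-28; μ^(4)=-54

((0, 2, 2, 0); (0, 2, 2, 2); (1, 0, 0, 0); (0, 0, 0, 2))


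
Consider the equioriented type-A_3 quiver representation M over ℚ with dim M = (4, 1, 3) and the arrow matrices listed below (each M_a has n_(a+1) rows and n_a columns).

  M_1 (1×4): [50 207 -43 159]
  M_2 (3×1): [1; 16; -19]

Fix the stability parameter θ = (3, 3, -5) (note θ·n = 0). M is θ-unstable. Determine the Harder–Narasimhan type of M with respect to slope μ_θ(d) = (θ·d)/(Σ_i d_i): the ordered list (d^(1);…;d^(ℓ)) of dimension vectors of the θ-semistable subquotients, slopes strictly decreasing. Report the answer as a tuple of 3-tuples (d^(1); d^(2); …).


Via rank(M_{q-1}∘⋯∘M_p): M ≅ I[1,1]^3, I[1,3], I[3,3]^2.
μ_θ-semistable layers: μ^(1)=3; μ^(2)=1/3; μ^(3)=-5

((3, 0, 0); (1, 1, 1); (0, 0, 2))


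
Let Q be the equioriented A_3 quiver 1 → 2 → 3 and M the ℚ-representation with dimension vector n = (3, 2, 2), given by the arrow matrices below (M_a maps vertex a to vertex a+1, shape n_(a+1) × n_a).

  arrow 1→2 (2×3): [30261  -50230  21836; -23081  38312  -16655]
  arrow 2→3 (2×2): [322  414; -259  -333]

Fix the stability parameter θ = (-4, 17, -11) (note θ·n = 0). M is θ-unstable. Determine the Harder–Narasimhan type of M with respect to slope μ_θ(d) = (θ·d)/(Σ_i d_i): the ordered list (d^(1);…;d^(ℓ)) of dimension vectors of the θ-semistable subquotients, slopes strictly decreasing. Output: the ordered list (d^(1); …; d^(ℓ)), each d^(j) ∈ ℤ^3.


Via rank(M_{q-1}∘⋯∘M_p): M ≅ I[1,1], I[1,2], I[1,3], I[3,3].
μ_θ-semistable layers: μ^(1)=17; μ^(2)=3; μ^(3)=-4; μ^(4)=-11

((0, 1, 0); (0, 1, 1); (3, 0, 0); (0, 0, 1))


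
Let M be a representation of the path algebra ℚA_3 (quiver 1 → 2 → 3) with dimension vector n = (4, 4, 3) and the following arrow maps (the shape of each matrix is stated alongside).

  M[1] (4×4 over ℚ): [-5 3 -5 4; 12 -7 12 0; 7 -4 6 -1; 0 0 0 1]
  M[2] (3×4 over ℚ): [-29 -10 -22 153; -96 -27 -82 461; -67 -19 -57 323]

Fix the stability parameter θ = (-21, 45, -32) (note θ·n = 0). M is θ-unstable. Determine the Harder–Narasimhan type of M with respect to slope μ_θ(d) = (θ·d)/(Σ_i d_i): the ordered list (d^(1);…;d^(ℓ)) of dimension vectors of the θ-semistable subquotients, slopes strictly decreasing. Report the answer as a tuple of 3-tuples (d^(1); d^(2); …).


Via rank(M_{q-1}∘⋯∘M_p): M ≅ I[1,2], I[1,3]^3.
μ_θ-semistable layers: μ^(1)=45; μ^(2)=13/2; μ^(3)=-21

((0, 1, 0); (0, 3, 3); (4, 0, 0))


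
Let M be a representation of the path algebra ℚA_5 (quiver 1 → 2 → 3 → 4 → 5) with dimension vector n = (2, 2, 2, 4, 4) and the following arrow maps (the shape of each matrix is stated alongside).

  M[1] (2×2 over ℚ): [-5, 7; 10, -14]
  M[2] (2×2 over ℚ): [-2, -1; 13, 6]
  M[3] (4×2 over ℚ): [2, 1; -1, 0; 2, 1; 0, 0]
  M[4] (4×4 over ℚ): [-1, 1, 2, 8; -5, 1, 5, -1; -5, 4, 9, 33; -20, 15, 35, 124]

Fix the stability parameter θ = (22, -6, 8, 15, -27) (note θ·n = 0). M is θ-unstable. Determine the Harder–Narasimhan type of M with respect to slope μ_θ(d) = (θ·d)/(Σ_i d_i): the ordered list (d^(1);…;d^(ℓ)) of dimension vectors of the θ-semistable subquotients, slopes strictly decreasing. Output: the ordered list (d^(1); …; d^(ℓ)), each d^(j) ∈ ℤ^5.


Barcode: M ≅ I[1,1], I[1,5], I[2,5], I[4,5]^2. HN layers by μ_θ (4 steps, strictly decreasing):
  μ^(1)=22; μ^(2)=12/5; μ^(3)=-4/3; μ^(4)=-6

((1, 0, 0, 0, 0); (1, 1, 1, 1, 1); (0, 0, 1, 1, 1); (0, 1, 0, 2, 2))


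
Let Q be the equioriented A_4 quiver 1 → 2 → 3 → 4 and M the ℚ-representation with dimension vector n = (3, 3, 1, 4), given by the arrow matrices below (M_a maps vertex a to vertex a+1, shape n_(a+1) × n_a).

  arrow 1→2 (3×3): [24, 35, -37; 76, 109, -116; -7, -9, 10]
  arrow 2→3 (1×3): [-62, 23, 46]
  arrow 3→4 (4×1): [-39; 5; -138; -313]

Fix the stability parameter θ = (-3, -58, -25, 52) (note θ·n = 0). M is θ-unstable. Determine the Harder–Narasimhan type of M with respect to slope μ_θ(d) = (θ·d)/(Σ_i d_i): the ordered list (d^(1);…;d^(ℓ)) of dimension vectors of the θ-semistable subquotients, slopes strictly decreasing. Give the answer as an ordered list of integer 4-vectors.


Interval decomposition of M: I[1,2]^2, I[1,4], I[4,4]^3.
HN type (ℓ=3): μ^(1)=52; μ^(2)=-25; μ^(3)=-61/2

((0, 0, 0, 4); (0, 0, 1, 0); (3, 3, 0, 0))


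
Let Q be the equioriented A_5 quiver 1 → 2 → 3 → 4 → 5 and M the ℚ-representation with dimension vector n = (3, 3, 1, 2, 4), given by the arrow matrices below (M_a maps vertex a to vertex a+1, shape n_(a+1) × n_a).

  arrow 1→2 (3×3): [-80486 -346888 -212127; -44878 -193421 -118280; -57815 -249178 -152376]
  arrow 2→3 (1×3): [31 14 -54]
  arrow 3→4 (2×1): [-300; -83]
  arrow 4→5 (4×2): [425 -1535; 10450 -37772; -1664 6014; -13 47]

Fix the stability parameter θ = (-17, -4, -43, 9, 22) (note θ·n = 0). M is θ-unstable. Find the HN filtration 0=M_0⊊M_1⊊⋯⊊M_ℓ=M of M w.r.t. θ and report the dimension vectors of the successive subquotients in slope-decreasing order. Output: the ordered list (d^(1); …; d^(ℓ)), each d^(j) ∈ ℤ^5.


Via rank(M_{q-1}∘⋯∘M_p): M ≅ I[1,2]^2, I[1,5], I[4,5], I[5,5]^2.
μ_θ-semistable layers: μ^(1)=22; μ^(2)=9; μ^(3)=-4; μ^(4)=-17; μ^(5)=-64/3

((0, 0, 0, 0, 4); (0, 0, 0, 2, 0); (0, 2, 0, 0, 0); (2, 0, 0, 0, 0); (1, 1, 1, 0, 0))


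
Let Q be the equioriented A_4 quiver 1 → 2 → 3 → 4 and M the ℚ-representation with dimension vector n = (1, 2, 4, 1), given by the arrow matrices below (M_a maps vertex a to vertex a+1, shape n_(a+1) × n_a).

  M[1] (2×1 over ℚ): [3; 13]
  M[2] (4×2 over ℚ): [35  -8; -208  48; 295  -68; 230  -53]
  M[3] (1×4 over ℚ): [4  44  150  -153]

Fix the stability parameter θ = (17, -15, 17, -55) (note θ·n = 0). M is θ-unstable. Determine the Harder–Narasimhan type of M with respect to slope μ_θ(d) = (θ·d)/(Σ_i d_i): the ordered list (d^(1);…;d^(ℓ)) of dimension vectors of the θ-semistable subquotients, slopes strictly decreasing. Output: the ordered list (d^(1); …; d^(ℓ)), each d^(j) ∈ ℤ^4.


Barcode: M ≅ I[1,4], I[2,3], I[3,3]^2. HN layers by μ_θ (3 steps, strictly decreasing):
  μ^(1)=17; μ^(2)=-9; μ^(3)=-15

((0, 0, 3, 0); (1, 1, 1, 1); (0, 1, 0, 0))


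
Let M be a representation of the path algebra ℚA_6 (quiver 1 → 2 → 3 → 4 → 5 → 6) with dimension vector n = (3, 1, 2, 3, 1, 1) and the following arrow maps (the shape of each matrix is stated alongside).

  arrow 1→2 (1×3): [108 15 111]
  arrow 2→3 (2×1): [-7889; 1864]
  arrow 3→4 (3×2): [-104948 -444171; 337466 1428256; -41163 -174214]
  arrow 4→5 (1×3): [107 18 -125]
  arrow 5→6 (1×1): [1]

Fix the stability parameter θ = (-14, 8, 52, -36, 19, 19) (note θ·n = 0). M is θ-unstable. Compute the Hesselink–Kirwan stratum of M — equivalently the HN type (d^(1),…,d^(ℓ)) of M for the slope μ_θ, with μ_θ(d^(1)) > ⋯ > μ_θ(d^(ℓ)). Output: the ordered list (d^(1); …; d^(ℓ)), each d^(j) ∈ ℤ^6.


Via rank(M_{q-1}∘⋯∘M_p): M ≅ I[1,1]^2, I[1,6], I[3,4], I[4,4].
μ_θ-semistable layers: μ^(1)=19; μ^(2)=8; μ^(3)=-14; μ^(4)=-36

((0, 0, 0, 0, 1, 1); (0, 1, 2, 2, 0, 0); (3, 0, 0, 0, 0, 0); (0, 0, 0, 1, 0, 0))


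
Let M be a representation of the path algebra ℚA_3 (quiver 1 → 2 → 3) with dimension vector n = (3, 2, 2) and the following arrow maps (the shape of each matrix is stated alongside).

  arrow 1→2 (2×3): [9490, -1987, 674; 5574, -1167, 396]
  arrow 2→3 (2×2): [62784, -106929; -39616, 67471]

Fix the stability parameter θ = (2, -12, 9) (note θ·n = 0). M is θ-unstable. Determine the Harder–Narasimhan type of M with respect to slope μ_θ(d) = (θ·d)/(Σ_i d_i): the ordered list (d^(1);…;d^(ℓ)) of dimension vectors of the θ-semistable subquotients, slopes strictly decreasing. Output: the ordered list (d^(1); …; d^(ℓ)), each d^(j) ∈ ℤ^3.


Interval decomposition of M: I[1,1], I[1,2], I[1,3], I[3,3].
HN type (ℓ=3): μ^(1)=9; μ^(2)=2; μ^(3)=-5

((0, 0, 2); (1, 0, 0); (2, 2, 0))


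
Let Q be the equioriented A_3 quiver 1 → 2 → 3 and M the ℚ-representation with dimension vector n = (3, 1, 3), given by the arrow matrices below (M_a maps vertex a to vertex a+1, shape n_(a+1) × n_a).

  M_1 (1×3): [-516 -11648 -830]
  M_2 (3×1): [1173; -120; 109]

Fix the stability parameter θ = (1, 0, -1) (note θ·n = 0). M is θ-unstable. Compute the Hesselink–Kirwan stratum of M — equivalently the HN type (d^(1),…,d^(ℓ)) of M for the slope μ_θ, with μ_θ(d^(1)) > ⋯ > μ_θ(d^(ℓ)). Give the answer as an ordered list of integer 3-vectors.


Interval decomposition of M: I[1,1]^2, I[1,3], I[3,3]^2.
HN type (ℓ=3): μ^(1)=1; μ^(2)=0; μ^(3)=-1

((2, 0, 0); (1, 1, 1); (0, 0, 2))


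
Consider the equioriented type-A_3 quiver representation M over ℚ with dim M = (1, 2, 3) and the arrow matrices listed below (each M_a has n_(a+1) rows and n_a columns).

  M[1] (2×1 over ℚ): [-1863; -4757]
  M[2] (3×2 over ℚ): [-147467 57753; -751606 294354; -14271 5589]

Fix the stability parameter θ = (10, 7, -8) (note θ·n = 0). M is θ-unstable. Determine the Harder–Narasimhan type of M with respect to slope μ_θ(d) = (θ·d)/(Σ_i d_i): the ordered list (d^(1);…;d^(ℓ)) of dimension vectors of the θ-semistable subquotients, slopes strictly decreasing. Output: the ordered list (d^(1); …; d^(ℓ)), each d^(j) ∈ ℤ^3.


Barcode: M ≅ I[1,2], I[2,3], I[3,3]^2. HN layers by μ_θ (3 steps, strictly decreasing):
  μ^(1)=17/2; μ^(2)=-1/2; μ^(3)=-8

((1, 1, 0); (0, 1, 1); (0, 0, 2))


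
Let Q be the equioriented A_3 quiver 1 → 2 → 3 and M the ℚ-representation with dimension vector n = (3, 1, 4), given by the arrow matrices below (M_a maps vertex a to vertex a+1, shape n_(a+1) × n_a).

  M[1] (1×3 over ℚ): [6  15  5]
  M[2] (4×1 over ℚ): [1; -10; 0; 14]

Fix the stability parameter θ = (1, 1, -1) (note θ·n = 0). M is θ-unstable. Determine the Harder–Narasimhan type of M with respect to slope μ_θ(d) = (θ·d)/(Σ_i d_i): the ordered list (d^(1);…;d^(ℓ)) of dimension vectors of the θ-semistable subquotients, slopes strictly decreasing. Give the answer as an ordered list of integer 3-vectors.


Via rank(M_{q-1}∘⋯∘M_p): M ≅ I[1,1]^2, I[1,3], I[3,3]^3.
μ_θ-semistable layers: μ^(1)=1; μ^(2)=1/3; μ^(3)=-1

((2, 0, 0); (1, 1, 1); (0, 0, 3))


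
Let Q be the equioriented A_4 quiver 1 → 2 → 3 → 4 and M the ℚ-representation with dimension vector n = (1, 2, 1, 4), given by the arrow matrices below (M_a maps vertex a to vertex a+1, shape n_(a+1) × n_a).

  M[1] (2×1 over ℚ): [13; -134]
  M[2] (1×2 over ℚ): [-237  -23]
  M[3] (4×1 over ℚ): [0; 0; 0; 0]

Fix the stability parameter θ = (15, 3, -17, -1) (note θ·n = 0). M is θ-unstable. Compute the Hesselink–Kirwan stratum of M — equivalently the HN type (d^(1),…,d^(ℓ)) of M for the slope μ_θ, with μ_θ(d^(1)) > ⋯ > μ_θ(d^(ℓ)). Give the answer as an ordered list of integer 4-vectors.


Barcode: M ≅ I[1,3], I[2,2], I[4,4]^4. HN layers by μ_θ (3 steps, strictly decreasing):
  μ^(1)=3; μ^(2)=1/3; μ^(3)=-1

((0, 1, 0, 0); (1, 1, 1, 0); (0, 0, 0, 4))


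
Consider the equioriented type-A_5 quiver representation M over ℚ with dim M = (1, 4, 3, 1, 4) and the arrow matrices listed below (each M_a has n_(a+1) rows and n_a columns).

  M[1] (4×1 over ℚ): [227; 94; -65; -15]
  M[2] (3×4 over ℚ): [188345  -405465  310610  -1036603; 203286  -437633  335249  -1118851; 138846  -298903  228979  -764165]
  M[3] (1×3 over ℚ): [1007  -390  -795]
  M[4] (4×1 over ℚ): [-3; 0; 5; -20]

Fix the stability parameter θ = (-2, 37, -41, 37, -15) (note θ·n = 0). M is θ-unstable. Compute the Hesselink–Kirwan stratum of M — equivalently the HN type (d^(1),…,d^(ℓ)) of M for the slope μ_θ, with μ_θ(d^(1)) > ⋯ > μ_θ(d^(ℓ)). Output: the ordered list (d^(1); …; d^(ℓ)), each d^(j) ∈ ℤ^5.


Barcode: M ≅ I[1,2], I[2,2], I[2,3], I[2,5], I[3,3], I[5,5]^3. HN layers by μ_θ (5 steps, strictly decreasing):
  μ^(1)=37; μ^(2)=11; μ^(3)=-2; μ^(4)=-15; μ^(5)=-41

((0, 2, 0, 0, 0); (0, 0, 0, 1, 1); (1, 2, 2, 0, 0); (0, 0, 0, 0, 3); (0, 0, 1, 0, 0))


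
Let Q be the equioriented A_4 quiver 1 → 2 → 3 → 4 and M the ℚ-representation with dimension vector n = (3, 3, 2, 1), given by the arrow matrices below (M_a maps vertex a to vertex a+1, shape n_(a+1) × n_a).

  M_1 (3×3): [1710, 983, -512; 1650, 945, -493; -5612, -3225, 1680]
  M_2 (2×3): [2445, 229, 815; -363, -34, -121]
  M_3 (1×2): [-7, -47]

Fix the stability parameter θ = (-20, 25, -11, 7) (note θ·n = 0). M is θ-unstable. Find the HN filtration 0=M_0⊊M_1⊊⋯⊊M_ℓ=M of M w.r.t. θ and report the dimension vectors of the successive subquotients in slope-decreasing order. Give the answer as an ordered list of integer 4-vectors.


Barcode: M ≅ I[1,2], I[1,3], I[1,4]. HN layers by μ_θ (3 steps, strictly decreasing):
  μ^(1)=25; μ^(2)=7; μ^(3)=-20

((0, 1, 0, 0); (0, 2, 2, 1); (3, 0, 0, 0))


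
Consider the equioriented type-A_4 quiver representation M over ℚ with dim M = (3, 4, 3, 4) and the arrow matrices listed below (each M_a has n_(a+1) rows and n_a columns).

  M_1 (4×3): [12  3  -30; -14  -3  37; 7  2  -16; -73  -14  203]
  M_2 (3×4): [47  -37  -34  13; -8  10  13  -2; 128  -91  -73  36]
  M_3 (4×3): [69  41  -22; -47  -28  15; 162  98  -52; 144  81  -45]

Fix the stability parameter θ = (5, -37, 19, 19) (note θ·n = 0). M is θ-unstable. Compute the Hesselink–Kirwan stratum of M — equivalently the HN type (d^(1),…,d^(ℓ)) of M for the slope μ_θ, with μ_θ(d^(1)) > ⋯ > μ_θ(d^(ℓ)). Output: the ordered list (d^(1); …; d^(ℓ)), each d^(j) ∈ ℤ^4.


Interval decomposition of M: I[1,3], I[1,4]^2, I[2,2], I[4,4]^2.
HN type (ℓ=3): μ^(1)=19; μ^(2)=-16; μ^(3)=-37

((0, 0, 3, 4); (3, 3, 0, 0); (0, 1, 0, 0))


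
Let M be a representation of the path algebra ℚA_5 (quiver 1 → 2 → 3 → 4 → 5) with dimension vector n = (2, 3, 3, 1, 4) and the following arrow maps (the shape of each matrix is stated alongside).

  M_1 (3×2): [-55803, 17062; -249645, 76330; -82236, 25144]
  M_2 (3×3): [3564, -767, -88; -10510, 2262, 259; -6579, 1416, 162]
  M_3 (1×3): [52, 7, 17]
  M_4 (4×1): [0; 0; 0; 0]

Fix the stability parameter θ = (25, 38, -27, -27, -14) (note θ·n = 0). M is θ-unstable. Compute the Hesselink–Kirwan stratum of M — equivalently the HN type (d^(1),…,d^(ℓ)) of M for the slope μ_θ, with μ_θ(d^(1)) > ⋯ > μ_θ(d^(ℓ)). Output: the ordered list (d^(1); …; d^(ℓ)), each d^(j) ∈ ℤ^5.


Barcode: M ≅ I[1,1], I[1,4], I[2,3]^2, I[5,5]^4. HN layers by μ_θ (4 steps, strictly decreasing):
  μ^(1)=25; μ^(2)=11/2; μ^(3)=9/4; μ^(4)=-14

((1, 0, 0, 0, 0); (0, 2, 2, 0, 0); (1, 1, 1, 1, 0); (0, 0, 0, 0, 4))


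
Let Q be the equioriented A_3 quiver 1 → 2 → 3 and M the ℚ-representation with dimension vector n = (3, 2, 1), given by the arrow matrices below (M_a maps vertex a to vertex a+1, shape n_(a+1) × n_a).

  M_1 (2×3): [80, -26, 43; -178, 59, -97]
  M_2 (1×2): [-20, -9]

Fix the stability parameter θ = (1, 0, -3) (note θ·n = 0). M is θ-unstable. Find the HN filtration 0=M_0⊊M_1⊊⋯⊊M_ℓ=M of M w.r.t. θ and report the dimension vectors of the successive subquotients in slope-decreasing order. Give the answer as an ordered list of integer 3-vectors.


Via rank(M_{q-1}∘⋯∘M_p): M ≅ I[1,1], I[1,2], I[1,3].
μ_θ-semistable layers: μ^(1)=1; μ^(2)=1/2; μ^(3)=-2/3

((1, 0, 0); (1, 1, 0); (1, 1, 1))


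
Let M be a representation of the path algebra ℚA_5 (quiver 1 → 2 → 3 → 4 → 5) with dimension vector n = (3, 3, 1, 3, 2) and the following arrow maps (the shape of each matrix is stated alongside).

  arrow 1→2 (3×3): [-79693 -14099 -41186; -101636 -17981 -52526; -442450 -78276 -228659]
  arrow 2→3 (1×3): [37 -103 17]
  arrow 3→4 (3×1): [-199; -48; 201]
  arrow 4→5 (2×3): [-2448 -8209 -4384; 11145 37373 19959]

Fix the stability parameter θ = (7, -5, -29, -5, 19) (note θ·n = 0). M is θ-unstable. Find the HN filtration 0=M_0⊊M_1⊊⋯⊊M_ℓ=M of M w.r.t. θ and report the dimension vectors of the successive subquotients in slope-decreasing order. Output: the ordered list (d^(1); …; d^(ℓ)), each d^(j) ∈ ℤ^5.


Barcode: M ≅ I[1,2]^2, I[1,4], I[4,5]^2. HN layers by μ_θ (4 steps, strictly decreasing):
  μ^(1)=19; μ^(2)=1; μ^(3)=-5; μ^(4)=-9

((0, 0, 0, 0, 2); (2, 2, 0, 0, 0); (0, 0, 0, 3, 0); (1, 1, 1, 0, 0))


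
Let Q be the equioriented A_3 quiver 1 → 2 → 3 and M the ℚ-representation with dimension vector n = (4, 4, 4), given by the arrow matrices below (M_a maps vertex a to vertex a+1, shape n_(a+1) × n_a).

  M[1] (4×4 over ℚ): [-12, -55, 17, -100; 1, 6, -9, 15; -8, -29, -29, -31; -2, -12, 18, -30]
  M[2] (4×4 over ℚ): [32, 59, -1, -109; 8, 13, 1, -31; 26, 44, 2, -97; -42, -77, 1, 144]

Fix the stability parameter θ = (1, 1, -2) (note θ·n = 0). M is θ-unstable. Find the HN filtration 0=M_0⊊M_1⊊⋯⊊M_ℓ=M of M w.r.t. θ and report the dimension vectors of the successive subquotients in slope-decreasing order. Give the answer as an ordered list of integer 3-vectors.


Barcode: M ≅ I[1,1], I[1,2], I[1,3]^2, I[2,2], I[3,3]^2. HN layers by μ_θ (3 steps, strictly decreasing):
  μ^(1)=1; μ^(2)=0; μ^(3)=-2

((2, 2, 0); (2, 2, 2); (0, 0, 2))


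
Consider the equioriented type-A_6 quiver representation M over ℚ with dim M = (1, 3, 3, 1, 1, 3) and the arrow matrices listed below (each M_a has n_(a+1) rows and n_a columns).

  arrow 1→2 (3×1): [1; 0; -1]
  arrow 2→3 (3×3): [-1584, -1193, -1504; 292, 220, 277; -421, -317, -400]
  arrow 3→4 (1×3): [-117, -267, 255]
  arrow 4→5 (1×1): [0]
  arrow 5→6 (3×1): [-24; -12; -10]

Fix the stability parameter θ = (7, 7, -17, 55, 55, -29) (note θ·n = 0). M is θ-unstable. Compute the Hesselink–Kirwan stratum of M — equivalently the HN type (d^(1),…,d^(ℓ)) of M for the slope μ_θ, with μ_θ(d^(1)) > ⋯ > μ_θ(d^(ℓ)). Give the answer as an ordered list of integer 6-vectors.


Barcode: M ≅ I[1,3], I[2,3], I[2,4], I[5,6], I[6,6]^2. HN layers by μ_θ (5 steps, strictly decreasing):
  μ^(1)=55; μ^(2)=13; μ^(3)=-1; μ^(4)=-5; μ^(5)=-29

((0, 0, 0, 1, 0, 0); (0, 0, 0, 0, 1, 1); (1, 1, 1, 0, 0, 0); (0, 2, 2, 0, 0, 0); (0, 0, 0, 0, 0, 2))


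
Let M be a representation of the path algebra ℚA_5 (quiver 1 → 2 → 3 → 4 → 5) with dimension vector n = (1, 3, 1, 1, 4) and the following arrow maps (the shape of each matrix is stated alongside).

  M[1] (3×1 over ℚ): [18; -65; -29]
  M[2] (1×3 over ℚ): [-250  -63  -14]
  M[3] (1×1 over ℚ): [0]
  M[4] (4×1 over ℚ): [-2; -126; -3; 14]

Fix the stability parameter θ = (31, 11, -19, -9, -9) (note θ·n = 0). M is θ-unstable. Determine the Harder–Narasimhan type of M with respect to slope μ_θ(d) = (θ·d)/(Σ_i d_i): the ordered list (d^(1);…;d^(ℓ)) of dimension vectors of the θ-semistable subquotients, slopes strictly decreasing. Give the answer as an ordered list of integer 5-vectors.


Barcode: M ≅ I[1,3], I[2,2]^2, I[4,5], I[5,5]^3. HN layers by μ_θ (3 steps, strictly decreasing):
  μ^(1)=11; μ^(2)=23/3; μ^(3)=-9

((0, 2, 0, 0, 0); (1, 1, 1, 0, 0); (0, 0, 0, 1, 4))


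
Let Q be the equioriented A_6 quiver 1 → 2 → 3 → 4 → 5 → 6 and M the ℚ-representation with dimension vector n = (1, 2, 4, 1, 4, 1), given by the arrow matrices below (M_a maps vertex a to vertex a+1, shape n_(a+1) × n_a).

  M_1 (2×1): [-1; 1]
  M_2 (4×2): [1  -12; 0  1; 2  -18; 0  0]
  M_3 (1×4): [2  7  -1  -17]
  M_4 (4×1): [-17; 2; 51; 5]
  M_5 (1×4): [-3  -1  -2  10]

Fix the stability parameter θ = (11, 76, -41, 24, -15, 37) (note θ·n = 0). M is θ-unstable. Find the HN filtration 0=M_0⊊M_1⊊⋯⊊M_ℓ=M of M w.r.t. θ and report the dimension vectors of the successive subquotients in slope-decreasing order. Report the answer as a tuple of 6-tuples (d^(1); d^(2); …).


Via rank(M_{q-1}∘⋯∘M_p): M ≅ I[1,6], I[2,3], I[3,3]^2, I[5,5]^3.
μ_θ-semistable layers: μ^(1)=37; μ^(2)=35/2; μ^(3)=11; μ^(4)=-15; μ^(5)=-41

((0, 0, 0, 0, 0, 1); (0, 1, 1, 0, 0, 0); (1, 1, 1, 1, 1, 0); (0, 0, 0, 0, 3, 0); (0, 0, 2, 0, 0, 0))


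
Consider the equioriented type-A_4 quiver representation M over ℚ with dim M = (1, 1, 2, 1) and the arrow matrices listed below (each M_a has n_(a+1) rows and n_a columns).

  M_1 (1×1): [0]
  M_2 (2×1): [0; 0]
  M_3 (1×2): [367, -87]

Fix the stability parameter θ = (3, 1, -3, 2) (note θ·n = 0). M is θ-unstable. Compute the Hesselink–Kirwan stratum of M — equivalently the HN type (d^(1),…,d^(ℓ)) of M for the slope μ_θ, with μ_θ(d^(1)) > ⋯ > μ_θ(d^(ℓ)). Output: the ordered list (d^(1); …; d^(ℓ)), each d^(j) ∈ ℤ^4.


Via rank(M_{q-1}∘⋯∘M_p): M ≅ I[1,1], I[2,2], I[3,3], I[3,4].
μ_θ-semistable layers: μ^(1)=3; μ^(2)=2; μ^(3)=1; μ^(4)=-3

((1, 0, 0, 0); (0, 0, 0, 1); (0, 1, 0, 0); (0, 0, 2, 0))


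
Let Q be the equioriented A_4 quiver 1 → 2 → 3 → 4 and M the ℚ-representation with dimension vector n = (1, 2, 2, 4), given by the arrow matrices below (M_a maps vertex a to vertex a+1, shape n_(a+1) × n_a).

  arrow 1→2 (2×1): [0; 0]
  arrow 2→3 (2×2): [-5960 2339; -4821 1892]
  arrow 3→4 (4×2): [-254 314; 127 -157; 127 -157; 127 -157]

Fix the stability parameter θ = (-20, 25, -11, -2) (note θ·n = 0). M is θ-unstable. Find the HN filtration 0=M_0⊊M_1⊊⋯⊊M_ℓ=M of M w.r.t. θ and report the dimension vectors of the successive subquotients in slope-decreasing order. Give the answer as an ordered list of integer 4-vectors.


Via rank(M_{q-1}∘⋯∘M_p): M ≅ I[1,1], I[2,3], I[2,4], I[4,4]^3.
μ_θ-semistable layers: μ^(1)=7; μ^(2)=4; μ^(3)=-2; μ^(4)=-20

((0, 1, 1, 0); (0, 1, 1, 1); (0, 0, 0, 3); (1, 0, 0, 0))


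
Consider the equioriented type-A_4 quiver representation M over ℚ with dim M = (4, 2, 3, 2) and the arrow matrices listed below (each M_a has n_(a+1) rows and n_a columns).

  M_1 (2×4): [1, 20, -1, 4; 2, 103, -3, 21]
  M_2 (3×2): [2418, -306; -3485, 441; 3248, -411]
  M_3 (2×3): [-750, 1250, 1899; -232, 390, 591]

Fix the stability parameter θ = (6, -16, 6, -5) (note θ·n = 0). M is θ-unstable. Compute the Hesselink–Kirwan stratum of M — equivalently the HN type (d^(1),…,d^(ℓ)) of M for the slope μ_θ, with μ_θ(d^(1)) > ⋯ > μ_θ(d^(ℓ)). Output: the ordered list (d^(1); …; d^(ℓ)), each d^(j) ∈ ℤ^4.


Interval decomposition of M: I[1,1]^2, I[1,3], I[1,4], I[3,4].
HN type (ℓ=3): μ^(1)=6; μ^(2)=1/2; μ^(3)=-5

((2, 0, 1, 0); (0, 0, 2, 2); (2, 2, 0, 0))


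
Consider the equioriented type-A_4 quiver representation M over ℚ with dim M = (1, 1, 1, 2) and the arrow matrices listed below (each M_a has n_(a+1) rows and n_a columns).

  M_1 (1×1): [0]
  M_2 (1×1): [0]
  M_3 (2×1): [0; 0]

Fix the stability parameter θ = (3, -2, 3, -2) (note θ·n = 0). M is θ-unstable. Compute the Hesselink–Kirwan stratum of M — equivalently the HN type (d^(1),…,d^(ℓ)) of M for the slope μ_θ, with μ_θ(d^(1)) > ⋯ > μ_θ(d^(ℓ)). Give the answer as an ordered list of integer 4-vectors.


Barcode: M ≅ I[1,1], I[2,2], I[3,3], I[4,4]^2. HN layers by μ_θ (2 steps, strictly decreasing):
  μ^(1)=3; μ^(2)=-2

((1, 0, 1, 0); (0, 1, 0, 2))


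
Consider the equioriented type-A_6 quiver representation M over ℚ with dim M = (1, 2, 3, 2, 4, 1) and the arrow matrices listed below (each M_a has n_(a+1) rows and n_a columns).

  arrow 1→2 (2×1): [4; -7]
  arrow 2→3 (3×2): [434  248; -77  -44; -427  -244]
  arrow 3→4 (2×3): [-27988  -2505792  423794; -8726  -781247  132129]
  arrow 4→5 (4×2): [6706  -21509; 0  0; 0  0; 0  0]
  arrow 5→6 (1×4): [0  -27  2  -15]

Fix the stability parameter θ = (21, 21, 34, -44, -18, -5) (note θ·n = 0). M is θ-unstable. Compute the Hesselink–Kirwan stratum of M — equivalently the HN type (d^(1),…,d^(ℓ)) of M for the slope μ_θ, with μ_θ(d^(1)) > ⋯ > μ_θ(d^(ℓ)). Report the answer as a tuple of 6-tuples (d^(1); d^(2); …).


Via rank(M_{q-1}∘⋯∘M_p): M ≅ I[1,2], I[2,5], I[3,3], I[3,4], I[5,5]^2, I[5,6].
μ_θ-semistable layers: μ^(1)=34; μ^(2)=21; μ^(3)=-7/4; μ^(4)=-5; μ^(5)=-18

((0, 0, 1, 0, 0, 0); (1, 1, 0, 0, 0, 0); (0, 1, 1, 1, 1, 0); (0, 0, 1, 1, 0, 1); (0, 0, 0, 0, 3, 0))


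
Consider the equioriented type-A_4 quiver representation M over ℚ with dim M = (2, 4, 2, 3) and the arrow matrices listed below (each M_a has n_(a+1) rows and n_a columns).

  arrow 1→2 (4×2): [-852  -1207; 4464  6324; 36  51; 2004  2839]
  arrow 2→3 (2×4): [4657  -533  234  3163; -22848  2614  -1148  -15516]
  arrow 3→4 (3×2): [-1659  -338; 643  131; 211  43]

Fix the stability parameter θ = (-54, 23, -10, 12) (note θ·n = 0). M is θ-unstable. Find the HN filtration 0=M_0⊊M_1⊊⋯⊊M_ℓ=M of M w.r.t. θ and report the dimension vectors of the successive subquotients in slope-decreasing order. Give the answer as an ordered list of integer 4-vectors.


Interval decomposition of M: I[1,1], I[1,2], I[2,2], I[2,4]^2, I[4,4].
HN type (ℓ=4): μ^(1)=23; μ^(2)=12; μ^(3)=13/2; μ^(4)=-54

((0, 2, 0, 0); (0, 0, 0, 3); (0, 2, 2, 0); (2, 0, 0, 0))


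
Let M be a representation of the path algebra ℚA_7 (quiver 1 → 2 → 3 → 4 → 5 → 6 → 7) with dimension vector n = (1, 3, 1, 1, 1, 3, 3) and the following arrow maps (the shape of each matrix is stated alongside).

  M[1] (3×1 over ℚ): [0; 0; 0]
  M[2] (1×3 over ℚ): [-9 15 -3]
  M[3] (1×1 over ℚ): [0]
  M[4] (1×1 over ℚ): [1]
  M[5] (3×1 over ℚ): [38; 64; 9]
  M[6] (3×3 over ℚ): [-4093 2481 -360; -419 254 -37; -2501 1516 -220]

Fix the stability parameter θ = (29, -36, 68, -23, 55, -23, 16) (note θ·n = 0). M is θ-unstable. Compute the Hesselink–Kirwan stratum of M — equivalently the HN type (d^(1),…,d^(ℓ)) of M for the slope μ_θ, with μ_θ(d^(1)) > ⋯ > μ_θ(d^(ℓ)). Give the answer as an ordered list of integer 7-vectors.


Interval decomposition of M: I[1,1], I[2,2]^2, I[2,3], I[4,7], I[6,7]^2.
HN type (ℓ=5): μ^(1)=68; μ^(2)=29; μ^(3)=16; μ^(4)=-23; μ^(5)=-36

((0, 0, 1, 0, 0, 0, 0); (1, 0, 0, 0, 0, 0, 0); (0, 0, 0, 0, 1, 1, 3); (0, 0, 0, 1, 0, 2, 0); (0, 3, 0, 0, 0, 0, 0))


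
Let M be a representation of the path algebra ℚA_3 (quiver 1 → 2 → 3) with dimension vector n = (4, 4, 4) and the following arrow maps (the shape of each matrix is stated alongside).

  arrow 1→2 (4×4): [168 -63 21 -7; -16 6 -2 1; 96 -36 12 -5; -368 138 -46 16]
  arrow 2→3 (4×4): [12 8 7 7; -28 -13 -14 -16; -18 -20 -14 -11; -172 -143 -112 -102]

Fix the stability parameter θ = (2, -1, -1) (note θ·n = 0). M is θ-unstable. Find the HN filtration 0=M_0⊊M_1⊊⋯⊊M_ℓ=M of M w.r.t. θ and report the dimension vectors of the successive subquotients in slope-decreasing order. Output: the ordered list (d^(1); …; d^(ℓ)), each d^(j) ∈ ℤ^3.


Via rank(M_{q-1}∘⋯∘M_p): M ≅ I[1,1]^2, I[1,2], I[1,3], I[2,3]^2, I[3,3].
μ_θ-semistable layers: μ^(1)=2; μ^(2)=1/2; μ^(3)=0; μ^(4)=-1

((2, 0, 0); (1, 1, 0); (1, 1, 1); (0, 2, 3))


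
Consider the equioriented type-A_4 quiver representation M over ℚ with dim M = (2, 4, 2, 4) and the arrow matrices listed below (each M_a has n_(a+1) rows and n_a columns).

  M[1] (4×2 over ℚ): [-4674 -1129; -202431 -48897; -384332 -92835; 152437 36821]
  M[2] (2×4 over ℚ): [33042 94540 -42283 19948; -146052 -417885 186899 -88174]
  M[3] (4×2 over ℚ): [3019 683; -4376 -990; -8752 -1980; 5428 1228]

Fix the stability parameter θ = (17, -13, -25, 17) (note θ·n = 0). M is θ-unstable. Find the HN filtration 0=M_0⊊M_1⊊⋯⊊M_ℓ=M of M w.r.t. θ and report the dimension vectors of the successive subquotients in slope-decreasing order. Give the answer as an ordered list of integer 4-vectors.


Interval decomposition of M: I[1,4]^2, I[2,2]^2, I[4,4]^2.
HN type (ℓ=3): μ^(1)=17; μ^(2)=-7; μ^(3)=-13

((0, 0, 0, 4); (2, 2, 2, 0); (0, 2, 0, 0))


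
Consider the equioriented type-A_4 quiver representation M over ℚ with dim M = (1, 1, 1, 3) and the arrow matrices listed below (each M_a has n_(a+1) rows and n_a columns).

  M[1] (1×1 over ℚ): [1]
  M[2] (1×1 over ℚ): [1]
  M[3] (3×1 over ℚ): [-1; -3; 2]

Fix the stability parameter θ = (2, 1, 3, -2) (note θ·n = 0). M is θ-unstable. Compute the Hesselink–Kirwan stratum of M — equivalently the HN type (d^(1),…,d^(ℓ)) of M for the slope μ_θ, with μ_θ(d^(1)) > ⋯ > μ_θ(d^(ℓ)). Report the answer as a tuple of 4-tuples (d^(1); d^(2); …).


Via rank(M_{q-1}∘⋯∘M_p): M ≅ I[1,4], I[4,4]^2.
μ_θ-semistable layers: μ^(1)=1; μ^(2)=-2

((1, 1, 1, 1); (0, 0, 0, 2))


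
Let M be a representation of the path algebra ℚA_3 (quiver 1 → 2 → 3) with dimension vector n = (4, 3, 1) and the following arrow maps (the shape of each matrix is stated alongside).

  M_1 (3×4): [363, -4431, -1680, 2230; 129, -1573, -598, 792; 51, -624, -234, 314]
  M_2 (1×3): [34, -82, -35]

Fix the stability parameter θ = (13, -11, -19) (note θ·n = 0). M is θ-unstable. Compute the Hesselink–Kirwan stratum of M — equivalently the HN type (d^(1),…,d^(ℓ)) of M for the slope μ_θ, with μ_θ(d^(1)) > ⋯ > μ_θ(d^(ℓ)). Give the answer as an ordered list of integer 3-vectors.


Barcode: M ≅ I[1,1], I[1,2]^2, I[1,3]. HN layers by μ_θ (3 steps, strictly decreasing):
  μ^(1)=13; μ^(2)=1; μ^(3)=-17/3

((1, 0, 0); (2, 2, 0); (1, 1, 1))


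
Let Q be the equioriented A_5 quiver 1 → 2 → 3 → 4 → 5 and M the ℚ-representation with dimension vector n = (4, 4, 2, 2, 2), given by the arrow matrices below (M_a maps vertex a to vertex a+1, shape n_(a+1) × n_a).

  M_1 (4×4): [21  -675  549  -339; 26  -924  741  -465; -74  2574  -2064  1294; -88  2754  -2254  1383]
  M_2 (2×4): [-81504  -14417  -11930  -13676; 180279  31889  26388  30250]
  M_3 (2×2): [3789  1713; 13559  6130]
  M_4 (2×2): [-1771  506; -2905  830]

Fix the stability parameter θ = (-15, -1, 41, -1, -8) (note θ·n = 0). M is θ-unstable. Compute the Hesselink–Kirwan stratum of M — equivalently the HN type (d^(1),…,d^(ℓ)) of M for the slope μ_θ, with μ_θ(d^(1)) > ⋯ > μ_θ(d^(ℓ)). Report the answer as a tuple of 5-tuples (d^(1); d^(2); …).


Barcode: M ≅ I[1,1], I[1,2], I[1,4], I[1,5], I[2,2], I[5,5]. HN layers by μ_θ (5 steps, strictly decreasing):
  μ^(1)=20; μ^(2)=32/3; μ^(3)=-1; μ^(4)=-8; μ^(5)=-15

((0, 0, 1, 1, 0); (0, 0, 1, 1, 1); (0, 4, 0, 0, 0); (0, 0, 0, 0, 1); (4, 0, 0, 0, 0))


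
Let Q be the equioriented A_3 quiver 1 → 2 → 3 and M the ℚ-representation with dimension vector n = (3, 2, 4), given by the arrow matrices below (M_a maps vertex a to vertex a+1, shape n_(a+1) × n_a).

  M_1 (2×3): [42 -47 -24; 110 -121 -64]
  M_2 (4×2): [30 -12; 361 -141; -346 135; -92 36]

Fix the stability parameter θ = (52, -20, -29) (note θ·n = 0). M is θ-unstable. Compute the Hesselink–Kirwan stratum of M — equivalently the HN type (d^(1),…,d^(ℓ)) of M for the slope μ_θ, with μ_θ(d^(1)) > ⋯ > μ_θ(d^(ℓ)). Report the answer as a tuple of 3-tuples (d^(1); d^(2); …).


Interval decomposition of M: I[1,1], I[1,3]^2, I[3,3]^2.
HN type (ℓ=3): μ^(1)=52; μ^(2)=1; μ^(3)=-29

((1, 0, 0); (2, 2, 2); (0, 0, 2))


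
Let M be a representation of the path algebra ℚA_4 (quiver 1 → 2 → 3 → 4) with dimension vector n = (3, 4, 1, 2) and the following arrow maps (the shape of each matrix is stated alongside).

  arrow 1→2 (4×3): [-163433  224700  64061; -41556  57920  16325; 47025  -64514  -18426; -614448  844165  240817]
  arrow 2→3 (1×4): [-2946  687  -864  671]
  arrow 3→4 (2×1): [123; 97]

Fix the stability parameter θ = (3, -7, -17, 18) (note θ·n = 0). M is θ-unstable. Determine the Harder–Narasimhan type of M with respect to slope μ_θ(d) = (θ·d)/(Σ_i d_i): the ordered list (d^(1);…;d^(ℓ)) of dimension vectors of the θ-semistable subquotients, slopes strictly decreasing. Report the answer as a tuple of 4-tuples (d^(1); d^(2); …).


Barcode: M ≅ I[1,2]^2, I[1,4], I[2,2], I[4,4]. HN layers by μ_θ (3 steps, strictly decreasing):
  μ^(1)=18; μ^(2)=-2; μ^(3)=-7

((0, 0, 0, 2); (2, 2, 0, 0); (1, 2, 1, 0))
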